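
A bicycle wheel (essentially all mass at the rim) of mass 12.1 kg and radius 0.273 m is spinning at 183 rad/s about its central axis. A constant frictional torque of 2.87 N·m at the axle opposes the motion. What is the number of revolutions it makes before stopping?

I = MR² = (12.1)(0.273)² = 0.9018 kg·m².
The net torque has magnitude 2.87 N·m, opposing ω.
|α| = τ/I = 2.870/0.9018 = 3.183 rad/s² (deceleration).
ω² = ω₀² − 2|α|θ with ω = 0 ⇒ θ = ω₀²/(2|α|) = 5261 rad = 837.4 rev.

≈ 837 revolutions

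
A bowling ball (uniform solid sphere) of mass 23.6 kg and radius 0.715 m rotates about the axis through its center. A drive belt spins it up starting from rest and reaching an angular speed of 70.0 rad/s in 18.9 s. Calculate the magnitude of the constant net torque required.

I = (2/5)MR² = (2/5)(23.6)(0.715)² = 4.826 kg·m².
α = Δω/Δt = (70.0 − 0)/18.9 = 3.704 rad/s².
τ = Iα = (4.826)(3.704) = 17.87 N·m.

τ ≈ 17.9 N·m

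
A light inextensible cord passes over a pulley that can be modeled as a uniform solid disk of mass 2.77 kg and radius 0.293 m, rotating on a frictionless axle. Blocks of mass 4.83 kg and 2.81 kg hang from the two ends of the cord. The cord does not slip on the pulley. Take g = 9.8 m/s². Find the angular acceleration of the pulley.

I = ½MR² = (1/2)(2.77)(0.293)² = 0.1189 kg·m².
Heavier block: m₁g − T₁ = m₁a. Lighter block: T₂ − m₂g = m₂a.
Pulley: (T₁ − T₂)R = Iα = I(a/R), so T₁ − T₂ = (I/R²)a = (1/2)M_p a = 1.385·a.
Adding the three: (m₁ − m₂)g = (m₁ + m₂ + 1.385)a, so a = (4.83 − 2.81)(9.8)/(4.83 + 2.81 + 1.385) = 2.193 m/s².
α = a/R = 2.193/0.293 = 7.486 rad/s².

α ≈ 7.49 rad/s²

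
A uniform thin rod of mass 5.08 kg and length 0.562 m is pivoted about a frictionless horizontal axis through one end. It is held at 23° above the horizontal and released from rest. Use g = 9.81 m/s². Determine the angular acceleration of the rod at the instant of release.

About the pivot, I = (1/3)ML² = (1/3)(5.08)(0.562)² = 0.5348 kg·m².
The weight acts at the center, a distance L/2 = 0.2810 m from the pivot; τ = Mg(L/2) cos 23° = 12.89 N·m.
α = τ/I = 12.89/0.5348 = 24.10 rad/s².

α ≈ 24.1 rad/s²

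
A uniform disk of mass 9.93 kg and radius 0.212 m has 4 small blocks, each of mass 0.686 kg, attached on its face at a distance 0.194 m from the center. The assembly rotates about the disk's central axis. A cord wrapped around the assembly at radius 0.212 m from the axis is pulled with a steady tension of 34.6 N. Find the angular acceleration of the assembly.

I_disk = ½MR² = ½(9.93)(0.212)² = 0.2231 kg·m².
I_blocks = 4·m·r² = 4(0.686)(0.194)² = 0.1033 kg·m².
Total I = 0.3264 kg·m².
τ = F r = (34.6)(0.212) = 7.335 N·m.
α = τ/I = 7.335/0.3264 = 22.47 rad/s².

α ≈ 22.5 rad/s²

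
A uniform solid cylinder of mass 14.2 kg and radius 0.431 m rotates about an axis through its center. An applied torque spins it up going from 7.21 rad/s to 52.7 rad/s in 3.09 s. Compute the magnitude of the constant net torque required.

τ ≈ 19.4 N·m

I = ½MR² = (1/2)(14.2)(0.431)² = 1.319 kg·m².
α = Δω/Δt = (52.7 − 7.21)/3.09 = 14.72 rad/s².
τ = Iα = (1.319)(14.72) = 19.42 N·m.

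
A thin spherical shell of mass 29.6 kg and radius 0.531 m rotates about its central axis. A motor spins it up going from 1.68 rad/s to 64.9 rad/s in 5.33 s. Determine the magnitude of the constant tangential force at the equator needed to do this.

F ≈ 124 N

I = (2/3)MR² = (2/3)(29.6)(0.531)² = 5.564 kg·m².
α = Δω/Δt = (64.9 − 1.68)/5.33 = 11.86 rad/s².
The required torque is τ = Iα = (5.564)(11.86) = 66.00 N·m.
A tangential force at the equator gives τ = FR, so F = τ/R = 66.00/0.531 = 124.3 N.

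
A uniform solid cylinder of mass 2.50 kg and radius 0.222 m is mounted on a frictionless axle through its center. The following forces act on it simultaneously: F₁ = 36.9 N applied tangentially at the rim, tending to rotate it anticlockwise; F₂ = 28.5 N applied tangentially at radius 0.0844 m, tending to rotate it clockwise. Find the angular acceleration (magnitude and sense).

α ≈ 93.9 rad/s², anticlockwise

I = ½MR² = (1/2)(2.50)(0.222)² = 0.06161 kg·m².
Taking anticlockwise as positive: τ₁ = +(36.9)(0.222) = +8.192 N·m; τ₂ = −(28.5)(0.0844) = −2.405 N·m.
Net torque τ = 5.786 N·m.
α = τ/I = 5.786/0.06161 = 93.93 rad/s².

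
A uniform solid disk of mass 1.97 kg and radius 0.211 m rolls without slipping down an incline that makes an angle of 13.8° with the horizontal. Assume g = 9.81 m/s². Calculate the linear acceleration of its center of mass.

Translation along the incline: Mg sinθ − f = Ma.
Rotation about the center: fR = Iα with I = ½MR². No-slip gives a = αR, so f = (I/R²)a = (1/2)M a.
Substituting: Mg sinθ = (1 + 0.5000)Ma, so a = g sinθ/(1 + 0.5000) = (9.81) sin 13.8° / 1.500 = 1.560 m/s².

a ≈ 1.56 m/s²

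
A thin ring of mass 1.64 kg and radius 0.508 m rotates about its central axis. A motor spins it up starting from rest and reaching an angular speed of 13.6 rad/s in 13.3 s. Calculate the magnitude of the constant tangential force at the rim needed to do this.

F ≈ 0.852 N

I = MR² = (1.64)(0.508)² = 0.4232 kg·m².
α = Δω/Δt = (13.6 − 0)/13.3 = 1.023 rad/s².
The required torque is τ = Iα = (0.4232)(1.023) = 0.4328 N·m.
A tangential force at the rim gives τ = FR, so F = τ/R = 0.4328/0.508 = 0.8519 N.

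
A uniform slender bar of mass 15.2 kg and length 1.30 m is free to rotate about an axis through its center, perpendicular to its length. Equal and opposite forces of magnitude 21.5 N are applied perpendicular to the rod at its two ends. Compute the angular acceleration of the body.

α ≈ 13.1 rad/s²

I = (1/12)ML² = (1/12)(15.2)(1.30)² = 2.141 kg·m².
The couple gives τ = F·(L/2) + F·(L/2) = F L = (21.5)(1.30) = 27.95 N·m.
Newton's second law for rotation, τ = Iα, gives α = τ/I = 27.95/2.141 = 13.06 rad/s².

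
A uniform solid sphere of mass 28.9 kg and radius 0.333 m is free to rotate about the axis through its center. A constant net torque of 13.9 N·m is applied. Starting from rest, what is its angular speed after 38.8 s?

I = (2/5)MR² = (2/5)(28.9)(0.333)² = 1.282 kg·m².
α = τ/I = 13.9/1.282 = 10.84 rad/s².
ω = ω₀ + αt = 0 + (10.84)(38.8) = 420.7 rad/s.

ω ≈ 421 rad/s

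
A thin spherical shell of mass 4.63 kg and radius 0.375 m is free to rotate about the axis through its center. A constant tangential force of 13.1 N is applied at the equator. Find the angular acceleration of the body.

α ≈ 11.3 rad/s²

I = (2/3)MR² = (2/3)(4.63)(0.375)² = 0.4341 kg·m².
τ = F R = (13.1)(0.375) = 4.912 N·m.
From τ = Iα: α = 4.912/0.4341 = 11.32 rad/s².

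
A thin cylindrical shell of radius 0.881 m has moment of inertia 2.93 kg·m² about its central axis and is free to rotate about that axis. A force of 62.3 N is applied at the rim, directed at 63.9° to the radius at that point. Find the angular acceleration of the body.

α ≈ 16.8 rad/s²

Only the tangential component produces torque: τ = F R sinθ = (62.3)(0.881) sin 63.9° = 49.29 N·m.
Newton's second law for rotation, τ = Iα, gives α = τ/I = 49.29/2.930 = 16.82 rad/s².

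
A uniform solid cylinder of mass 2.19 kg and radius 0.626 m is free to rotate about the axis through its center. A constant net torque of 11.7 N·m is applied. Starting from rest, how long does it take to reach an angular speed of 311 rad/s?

t ≈ 11.4 s

I = ½MR² = (1/2)(2.19)(0.626)² = 0.4291 kg·m².
α = τ/I = 11.7/0.4291 = 27.27 rad/s².
ω = αt ⇒ t = ω/α = 311/27.27 = 11.41 s.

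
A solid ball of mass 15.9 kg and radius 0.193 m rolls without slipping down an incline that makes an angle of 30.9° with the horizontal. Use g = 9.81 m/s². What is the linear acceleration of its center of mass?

a ≈ 3.60 m/s²

Translation along the incline: Mg sinθ − f = Ma.
Rotation about the center: fR = Iα with I = (2/5)MR². No-slip gives a = αR, so f = (I/R²)a = (2/5)M a.
Substituting: Mg sinθ = (1 + 0.4000)Ma, so a = g sinθ/(1 + 0.4000) = (9.81) sin 30.9° / 1.400 = 3.598 m/s².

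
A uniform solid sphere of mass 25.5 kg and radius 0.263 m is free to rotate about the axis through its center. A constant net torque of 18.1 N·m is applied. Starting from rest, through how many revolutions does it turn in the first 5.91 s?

I = (2/5)MR² = (2/5)(25.5)(0.263)² = 0.7055 kg·m².
α = τ/I = 18.1/0.7055 = 25.65 rad/s².
θ = ½αt² = ½(25.65)(5.91)² = 448.0 rad.
Revolutions = θ/(2π) = 71.31.

≈ 71.3 revolutions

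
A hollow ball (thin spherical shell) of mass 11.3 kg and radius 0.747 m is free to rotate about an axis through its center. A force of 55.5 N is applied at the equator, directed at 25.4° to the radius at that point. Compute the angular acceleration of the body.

I = (2/3)MR² = (2/3)(11.3)(0.747)² = 4.204 kg·m².
Only the tangential component produces torque: τ = F R sinθ = (55.5)(0.747) sin 25.4° = 17.78 N·m.
Newton's second law for rotation, τ = Iα, gives α = τ/I = 17.78/4.204 = 4.230 rad/s².

α ≈ 4.23 rad/s²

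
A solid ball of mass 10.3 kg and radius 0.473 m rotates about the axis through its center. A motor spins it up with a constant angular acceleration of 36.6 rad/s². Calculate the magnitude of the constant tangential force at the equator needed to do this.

F ≈ 71.3 N

I = (2/5)MR² = (2/5)(10.3)(0.473)² = 0.9218 kg·m².
The required torque is τ = Iα = (0.9218)(36.60) = 33.74 N·m.
A tangential force at the equator gives τ = FR, so F = τ/R = 33.74/0.473 = 71.32 N.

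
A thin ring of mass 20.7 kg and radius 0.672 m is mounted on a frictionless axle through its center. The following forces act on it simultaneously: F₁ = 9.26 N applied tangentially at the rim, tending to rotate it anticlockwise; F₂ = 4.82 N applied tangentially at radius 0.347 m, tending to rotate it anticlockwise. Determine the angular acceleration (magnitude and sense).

α ≈ 0.845 rad/s², anticlockwise

I = MR² = (20.7)(0.672)² = 9.348 kg·m².
Taking anticlockwise as positive: τ₁ = +(9.26)(0.672) = +6.223 N·m; τ₂ = +(4.82)(0.347) = +1.673 N·m.
Net torque τ = 7.895 N·m.
α = τ/I = 7.895/9.348 = 0.8446 rad/s².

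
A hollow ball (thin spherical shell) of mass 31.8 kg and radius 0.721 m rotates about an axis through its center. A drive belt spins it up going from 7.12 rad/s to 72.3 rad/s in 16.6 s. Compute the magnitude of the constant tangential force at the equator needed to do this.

F ≈ 60.0 N

I = (2/3)MR² = (2/3)(31.8)(0.721)² = 11.02 kg·m².
α = Δω/Δt = (72.3 − 7.12)/16.6 = 3.927 rad/s².
The required torque is τ = Iα = (11.02)(3.927) = 43.27 N·m.
A tangential force at the equator gives τ = FR, so F = τ/R = 43.27/0.721 = 60.02 N.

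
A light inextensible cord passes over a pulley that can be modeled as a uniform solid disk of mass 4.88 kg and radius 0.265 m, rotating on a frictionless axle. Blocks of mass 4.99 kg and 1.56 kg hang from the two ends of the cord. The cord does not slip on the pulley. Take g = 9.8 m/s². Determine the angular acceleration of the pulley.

α ≈ 14.1 rad/s²

I = ½MR² = (1/2)(4.88)(0.265)² = 0.1713 kg·m².
Heavier block: m₁g − T₁ = m₁a. Lighter block: T₂ − m₂g = m₂a.
Pulley: (T₁ − T₂)R = Iα = I(a/R), so T₁ − T₂ = (I/R²)a = (1/2)M_p a = 2.440·a.
Adding the three: (m₁ − m₂)g = (m₁ + m₂ + 2.440)a, so a = (4.99 − 1.56)(9.8)/(4.99 + 1.56 + 2.440) = 3.739 m/s².
α = a/R = 3.739/0.265 = 14.11 rad/s².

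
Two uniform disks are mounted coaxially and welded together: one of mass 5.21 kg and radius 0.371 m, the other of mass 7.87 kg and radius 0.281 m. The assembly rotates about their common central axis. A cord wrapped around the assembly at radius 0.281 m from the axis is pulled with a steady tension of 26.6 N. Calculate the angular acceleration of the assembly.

I = ½M₁R₁² + ½M₂R₂² = ½(5.21)(0.371)² + ½(7.87)(0.281)² = 0.6693 kg·m².
τ = F r = (26.6)(0.281) = 7.475 N·m.
α = τ/I = 7.475/0.6693 = 11.17 rad/s².

α ≈ 11.2 rad/s²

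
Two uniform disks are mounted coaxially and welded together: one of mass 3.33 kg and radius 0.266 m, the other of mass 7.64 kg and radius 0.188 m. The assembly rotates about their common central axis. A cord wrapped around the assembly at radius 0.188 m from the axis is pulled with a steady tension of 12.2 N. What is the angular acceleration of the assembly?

I = ½M₁R₁² + ½M₂R₂² = ½(3.33)(0.266)² + ½(7.64)(0.188)² = 0.2528 kg·m².
τ = F r = (12.2)(0.188) = 2.294 N·m.
α = τ/I = 2.294/0.2528 = 9.072 rad/s².

α ≈ 9.07 rad/s²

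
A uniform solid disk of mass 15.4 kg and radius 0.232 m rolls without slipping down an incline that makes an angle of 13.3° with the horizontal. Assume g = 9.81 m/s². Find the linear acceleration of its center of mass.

a ≈ 1.50 m/s²

Translation along the incline: Mg sinθ − f = Ma.
Rotation about the center: fR = Iα with I = ½MR². No-slip gives a = αR, so f = (I/R²)a = (1/2)M a.
Substituting: Mg sinθ = (1 + 0.5000)Ma, so a = g sinθ/(1 + 0.5000) = (9.81) sin 13.3° / 1.500 = 1.505 m/s².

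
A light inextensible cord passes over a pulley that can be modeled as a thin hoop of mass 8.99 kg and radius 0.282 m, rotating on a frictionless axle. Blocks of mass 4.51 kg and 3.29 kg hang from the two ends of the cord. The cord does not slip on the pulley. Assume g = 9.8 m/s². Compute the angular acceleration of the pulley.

α ≈ 2.53 rad/s²

I = MR² = (8.99)(0.282)² = 0.7149 kg·m².
Heavier block: m₁g − T₁ = m₁a. Lighter block: T₂ − m₂g = m₂a.
Pulley: (T₁ − T₂)R = Iα = I(a/R), so T₁ − T₂ = (I/R²)a = 1·M_p a = 8.990·a.
Adding the three: (m₁ − m₂)g = (m₁ + m₂ + 8.990)a, so a = (4.51 − 3.29)(9.8)/(4.51 + 3.29 + 8.990) = 0.7121 m/s².
α = a/R = 0.7121/0.282 = 2.525 rad/s².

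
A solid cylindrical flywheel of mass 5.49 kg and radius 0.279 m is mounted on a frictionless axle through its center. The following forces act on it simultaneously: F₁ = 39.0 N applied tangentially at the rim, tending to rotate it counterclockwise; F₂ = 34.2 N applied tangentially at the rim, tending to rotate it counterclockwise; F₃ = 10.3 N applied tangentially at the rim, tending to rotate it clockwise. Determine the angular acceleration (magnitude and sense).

α ≈ 82.1 rad/s², counterclockwise

I = ½MR² = (1/2)(5.49)(0.279)² = 0.2137 kg·m².
Taking counterclockwise as positive: τ₁ = +(39.0)(0.279) = +10.88 N·m; τ₂ = +(34.2)(0.279) = +9.542 N·m; τ₃ = −(10.3)(0.279) = −2.874 N·m.
Net torque τ = 17.55 N·m.
α = τ/I = 17.55/0.2137 = 82.13 rad/s².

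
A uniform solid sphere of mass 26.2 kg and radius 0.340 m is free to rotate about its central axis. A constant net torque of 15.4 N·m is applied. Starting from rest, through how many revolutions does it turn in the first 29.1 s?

≈ 857 revolutions

I = (2/5)MR² = (2/5)(26.2)(0.340)² = 1.211 kg·m².
α = τ/I = 15.4/1.211 = 12.71 rad/s².
θ = ½αt² = ½(12.71)(29.1)² = 5382 rad.
Revolutions = θ/(2π) = 856.6.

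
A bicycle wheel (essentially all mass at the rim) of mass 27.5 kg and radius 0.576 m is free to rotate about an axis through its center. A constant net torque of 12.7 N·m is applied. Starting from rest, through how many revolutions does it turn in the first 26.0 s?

≈ 74.9 revolutions

I = MR² = (27.5)(0.576)² = 9.124 kg·m².
α = τ/I = 12.7/9.124 = 1.392 rad/s².
θ = ½αt² = ½(1.392)(26.0)² = 470.5 rad.
Revolutions = θ/(2π) = 74.88.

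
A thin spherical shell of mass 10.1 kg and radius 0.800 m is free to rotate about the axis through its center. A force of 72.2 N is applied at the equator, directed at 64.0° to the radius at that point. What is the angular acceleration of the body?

α ≈ 12.0 rad/s²

I = (2/3)MR² = (2/3)(10.1)(0.800)² = 4.309 kg·m².
Only the tangential component produces torque: τ = F R sinθ = (72.2)(0.800) sin 64.0° = 51.91 N·m.
From τ = Iα: α = 51.91/4.309 = 12.05 rad/s².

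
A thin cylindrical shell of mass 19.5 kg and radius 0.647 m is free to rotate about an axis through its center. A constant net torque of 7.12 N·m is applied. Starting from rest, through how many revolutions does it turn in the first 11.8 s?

I = MR² = (19.5)(0.647)² = 8.163 kg·m².
α = τ/I = 7.12/8.163 = 0.8722 rad/s².
θ = ½αt² = ½(0.8722)(11.8)² = 60.73 rad.
Revolutions = θ/(2π) = 9.665.

≈ 9.66 revolutions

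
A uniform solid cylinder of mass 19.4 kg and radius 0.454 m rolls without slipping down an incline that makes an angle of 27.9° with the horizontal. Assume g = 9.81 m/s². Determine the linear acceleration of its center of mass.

a ≈ 3.06 m/s²

Translation along the incline: Mg sinθ − f = Ma.
Rotation about the center: fR = Iα with I = ½MR². No-slip gives a = αR, so f = (I/R²)a = (1/2)M a.
Substituting: Mg sinθ = (1 + 0.5000)Ma, so a = g sinθ/(1 + 0.5000) = (9.81) sin 27.9° / 1.500 = 3.060 m/s².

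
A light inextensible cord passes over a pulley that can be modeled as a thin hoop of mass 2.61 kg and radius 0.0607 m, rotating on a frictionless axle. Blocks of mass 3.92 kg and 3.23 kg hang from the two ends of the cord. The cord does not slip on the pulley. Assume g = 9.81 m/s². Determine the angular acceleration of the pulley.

α ≈ 11.4 rad/s²

I = MR² = (2.61)(0.0607)² = 0.009617 kg·m².
Heavier block: m₁g − T₁ = m₁a. Lighter block: T₂ − m₂g = m₂a.
Pulley: (T₁ − T₂)R = Iα = I(a/R), so T₁ − T₂ = (I/R²)a = 1·M_p a = 2.610·a.
Adding the three: (m₁ − m₂)g = (m₁ + m₂ + 2.610)a, so a = (3.92 − 3.23)(9.81)/(3.92 + 3.23 + 2.610) = 0.6935 m/s².
α = a/R = 0.6935/0.0607 = 11.43 rad/s².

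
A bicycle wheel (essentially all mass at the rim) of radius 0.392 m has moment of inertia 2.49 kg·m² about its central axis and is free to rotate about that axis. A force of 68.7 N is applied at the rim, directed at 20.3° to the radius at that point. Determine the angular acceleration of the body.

Only the tangential component produces torque: τ = F R sinθ = (68.7)(0.392) sin 20.3° = 9.343 N·m.
From τ = Iα: α = 9.343/2.490 = 3.752 rad/s².

α ≈ 3.75 rad/s²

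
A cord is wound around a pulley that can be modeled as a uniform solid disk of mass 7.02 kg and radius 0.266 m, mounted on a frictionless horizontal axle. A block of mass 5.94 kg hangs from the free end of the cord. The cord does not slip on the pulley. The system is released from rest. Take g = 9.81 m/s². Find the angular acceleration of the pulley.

I = ½MR² = (1/2)(7.02)(0.266)² = 0.2484 kg·m².
Block: mg − T = ma. Pulley: TR = Iα. No-slip: a = αR, so T = (I/R²)a = 3.510·a.
Then mg = (m + 3.510)a, so a = (5.94)(9.81)/(5.94 + 3.510) = 6.166 m/s².
α = a/R = 6.166/0.266 = 23.18 rad/s².

α ≈ 23.2 rad/s²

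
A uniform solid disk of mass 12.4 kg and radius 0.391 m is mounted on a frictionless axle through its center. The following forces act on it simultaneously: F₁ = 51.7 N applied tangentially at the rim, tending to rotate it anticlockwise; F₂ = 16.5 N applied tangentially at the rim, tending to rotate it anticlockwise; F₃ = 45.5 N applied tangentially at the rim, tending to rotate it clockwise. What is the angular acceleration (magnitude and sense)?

α ≈ 9.36 rad/s², anticlockwise

I = ½MR² = (1/2)(12.4)(0.391)² = 0.9479 kg·m².
Taking anticlockwise as positive: τ₁ = +(51.7)(0.391) = +20.21 N·m; τ₂ = +(16.5)(0.391) = +6.452 N·m; τ₃ = −(45.5)(0.391) = −17.79 N·m.
Net torque τ = 8.876 N·m.
α = τ/I = 8.876/0.9479 = 9.364 rad/s².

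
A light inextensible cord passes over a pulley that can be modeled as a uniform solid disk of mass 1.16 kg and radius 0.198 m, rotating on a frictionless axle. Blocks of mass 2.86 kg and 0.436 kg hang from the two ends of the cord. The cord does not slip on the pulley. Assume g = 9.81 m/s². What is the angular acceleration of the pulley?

I = ½MR² = (1/2)(1.16)(0.198)² = 0.02274 kg·m².
Heavier block: m₁g − T₁ = m₁a. Lighter block: T₂ − m₂g = m₂a.
Pulley: (T₁ − T₂)R = Iα = I(a/R), so T₁ − T₂ = (I/R²)a = (1/2)M_p a = 0.5800·a.
Adding the three: (m₁ − m₂)g = (m₁ + m₂ + 0.5800)a, so a = (2.86 − 0.436)(9.81)/(2.86 + 0.436 + 0.5800) = 6.135 m/s².
α = a/R = 6.135/0.198 = 30.99 rad/s².

α ≈ 31.0 rad/s²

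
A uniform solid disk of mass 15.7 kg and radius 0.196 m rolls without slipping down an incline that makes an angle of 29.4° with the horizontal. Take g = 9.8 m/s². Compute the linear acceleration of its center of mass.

a ≈ 3.21 m/s²

Translation along the incline: Mg sinθ − f = Ma.
Rotation about the center: fR = Iα with I = ½MR². No-slip gives a = αR, so f = (I/R²)a = (1/2)M a.
Substituting: Mg sinθ = (1 + 0.5000)Ma, so a = g sinθ/(1 + 0.5000) = (9.8) sin 29.4° / 1.500 = 3.207 m/s².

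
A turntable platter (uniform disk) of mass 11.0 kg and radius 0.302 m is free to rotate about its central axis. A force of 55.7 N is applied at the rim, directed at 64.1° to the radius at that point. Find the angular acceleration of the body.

α ≈ 30.2 rad/s²

I = ½MR² = (1/2)(11.0)(0.302)² = 0.5016 kg·m².
Only the tangential component produces torque: τ = F R sinθ = (55.7)(0.302) sin 64.1° = 15.13 N·m.
Newton's second law for rotation, τ = Iα, gives α = τ/I = 15.13/0.5016 = 30.17 rad/s².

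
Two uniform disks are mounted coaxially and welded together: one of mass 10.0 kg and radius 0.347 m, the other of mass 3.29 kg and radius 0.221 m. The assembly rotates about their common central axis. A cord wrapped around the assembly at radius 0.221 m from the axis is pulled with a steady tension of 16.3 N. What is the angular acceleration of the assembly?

α ≈ 5.28 rad/s²

I = ½M₁R₁² + ½M₂R₂² = ½(10.0)(0.347)² + ½(3.29)(0.221)² = 0.6824 kg·m².
τ = F r = (16.3)(0.221) = 3.602 N·m.
α = τ/I = 3.602/0.6824 = 5.279 rad/s².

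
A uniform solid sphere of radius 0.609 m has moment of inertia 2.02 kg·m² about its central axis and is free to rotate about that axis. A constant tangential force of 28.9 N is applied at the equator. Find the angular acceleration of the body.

τ = F R = (28.9)(0.609) = 17.60 N·m.
From τ = Iα: α = 17.60/2.020 = 8.713 rad/s².

α ≈ 8.71 rad/s²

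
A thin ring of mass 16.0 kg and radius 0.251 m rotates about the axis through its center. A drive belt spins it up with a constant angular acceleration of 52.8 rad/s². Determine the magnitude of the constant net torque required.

τ ≈ 53.2 N·m

I = MR² = (16.0)(0.251)² = 1.008 kg·m².
τ = Iα = (1.008)(52.80) = 53.22 N·m.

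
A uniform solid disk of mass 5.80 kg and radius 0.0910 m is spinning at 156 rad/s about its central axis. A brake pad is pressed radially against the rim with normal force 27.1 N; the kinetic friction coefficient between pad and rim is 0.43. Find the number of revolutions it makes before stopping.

I = ½MR² = (1/2)(5.80)(0.0910)² = 0.02401 kg·m².
Friction force f = μN = (0.43)(27.1) = 11.65 N at the rim; torque magnitude τ = fR = 1.060 N·m, opposing ω.
|α| = τ/I = 1.060/0.02401 = 44.16 rad/s² (deceleration).
ω² = ω₀² − 2|α|θ with ω = 0 ⇒ θ = ω₀²/(2|α|) = 275.6 rad = 43.86 rev.

≈ 43.9 revolutions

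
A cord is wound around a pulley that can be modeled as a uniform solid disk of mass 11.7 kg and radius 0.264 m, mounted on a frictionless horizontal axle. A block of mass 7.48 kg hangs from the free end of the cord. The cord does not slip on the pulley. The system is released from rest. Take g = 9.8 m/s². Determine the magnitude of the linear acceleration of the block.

a ≈ 5.50 m/s²

I = ½MR² = (1/2)(11.7)(0.264)² = 0.4077 kg·m².
Block: mg − T = ma. Pulley: TR = Iα. No-slip: a = αR, so T = (I/R²)a = 5.850·a.
Then mg = (m + 5.850)a, so a = (7.48)(9.8)/(7.48 + 5.850) = 5.499 m/s².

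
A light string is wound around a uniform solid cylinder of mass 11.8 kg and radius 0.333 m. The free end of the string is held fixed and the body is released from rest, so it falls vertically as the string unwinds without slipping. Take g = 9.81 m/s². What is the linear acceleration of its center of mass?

Translation: Mg − T = Ma. Rotation about the center: TR = Iα with I = ½MR².
With a = αR: T = (I/R²)a = (1/2)M a, so Mg = (1 + 0.5000)Ma.
a = g/(1 + 0.5000) = 9.81/1.500 = 6.540 m/s².

a ≈ 6.54 m/s²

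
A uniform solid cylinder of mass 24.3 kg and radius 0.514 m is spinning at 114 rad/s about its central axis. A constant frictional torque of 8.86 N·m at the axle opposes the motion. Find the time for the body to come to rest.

t ≈ 41.3 s

I = ½MR² = (1/2)(24.3)(0.514)² = 3.210 kg·m².
The net torque has magnitude 8.86 N·m, opposing ω.
|α| = τ/I = 8.860/3.210 = 2.760 rad/s² (deceleration).
0 = ω₀ − |α|t ⇒ t = ω₀/|α| = 114/2.760 = 41.30 s.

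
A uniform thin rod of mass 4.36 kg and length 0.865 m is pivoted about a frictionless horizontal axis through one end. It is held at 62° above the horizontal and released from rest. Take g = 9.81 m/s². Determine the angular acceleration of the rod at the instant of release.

α ≈ 7.99 rad/s²

About the pivot, I = (1/3)ML² = (1/3)(4.36)(0.865)² = 1.087 kg·m².
The weight acts at the center, a distance L/2 = 0.4325 m from the pivot; τ = Mg(L/2) cos 62° = 8.685 N·m.
α = τ/I = 8.685/1.087 = 7.986 rad/s².
(Equivalently α = (3g/(2L)) cos 62° = 7.986 rad/s².)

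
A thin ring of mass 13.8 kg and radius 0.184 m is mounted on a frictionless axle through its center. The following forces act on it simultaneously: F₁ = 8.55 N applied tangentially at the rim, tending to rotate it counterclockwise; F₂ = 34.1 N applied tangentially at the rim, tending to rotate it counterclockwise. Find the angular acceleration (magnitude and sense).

I = MR² = (13.8)(0.184)² = 0.4672 kg·m².
Taking counterclockwise as positive: τ₁ = +(8.55)(0.184) = +1.573 N·m; τ₂ = +(34.1)(0.184) = +6.274 N·m.
Net torque τ = 7.848 N·m.
α = τ/I = 7.848/0.4672 = 16.80 rad/s².

α ≈ 16.8 rad/s², counterclockwise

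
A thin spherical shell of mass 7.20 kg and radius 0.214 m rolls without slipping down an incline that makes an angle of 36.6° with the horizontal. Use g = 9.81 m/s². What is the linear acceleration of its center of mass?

Translation along the incline: Mg sinθ − f = Ma.
Rotation about the center: fR = Iα with I = (2/3)MR². No-slip gives a = αR, so f = (I/R²)a = (2/3)M a.
Substituting: Mg sinθ = (1 + 0.6667)Ma, so a = g sinθ/(1 + 0.6667) = (9.81) sin 36.6° / 1.667 = 3.509 m/s².

a ≈ 3.51 m/s²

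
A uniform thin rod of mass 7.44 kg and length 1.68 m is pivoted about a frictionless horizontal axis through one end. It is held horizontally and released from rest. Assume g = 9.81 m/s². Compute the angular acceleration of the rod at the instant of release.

About the pivot, I = (1/3)ML² = (1/3)(7.44)(1.68)² = 7.000 kg·m².
The weight acts at the center, a distance L/2 = 0.8400 m from the pivot; τ = Mg(L/2) = 61.31 N·m.
α = τ/I = 61.31/7.000 = 8.759 rad/s².

α ≈ 8.76 rad/s²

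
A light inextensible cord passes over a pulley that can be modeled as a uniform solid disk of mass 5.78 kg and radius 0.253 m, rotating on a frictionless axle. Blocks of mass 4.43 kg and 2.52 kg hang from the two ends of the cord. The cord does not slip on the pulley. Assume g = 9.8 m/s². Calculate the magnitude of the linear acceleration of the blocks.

I = ½MR² = (1/2)(5.78)(0.253)² = 0.1850 kg·m².
Heavier block: m₁g − T₁ = m₁a. Lighter block: T₂ − m₂g = m₂a.
Pulley: (T₁ − T₂)R = Iα = I(a/R), so T₁ − T₂ = (I/R²)a = (1/2)M_p a = 2.890·a.
Adding the three: (m₁ − m₂)g = (m₁ + m₂ + 2.890)a, so a = (4.43 − 2.52)(9.8)/(4.43 + 2.52 + 2.890) = 1.902 m/s².

a ≈ 1.90 m/s²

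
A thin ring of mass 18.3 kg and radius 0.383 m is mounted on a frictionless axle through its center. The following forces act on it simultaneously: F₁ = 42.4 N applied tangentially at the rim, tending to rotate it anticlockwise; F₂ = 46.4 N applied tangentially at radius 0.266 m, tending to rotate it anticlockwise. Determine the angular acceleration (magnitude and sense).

I = MR² = (18.3)(0.383)² = 2.684 kg·m².
Taking anticlockwise as positive: τ₁ = +(42.4)(0.383) = +16.24 N·m; τ₂ = +(46.4)(0.266) = +12.34 N·m.
Net torque τ = 28.58 N·m.
α = τ/I = 28.58/2.684 = 10.65 rad/s².

α ≈ 10.6 rad/s², anticlockwise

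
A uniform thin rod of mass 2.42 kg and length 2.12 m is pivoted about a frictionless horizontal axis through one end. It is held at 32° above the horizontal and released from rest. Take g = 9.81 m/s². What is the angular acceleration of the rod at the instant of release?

α ≈ 5.89 rad/s²

About the pivot, I = (1/3)ML² = (1/3)(2.42)(2.12)² = 3.625 kg·m².
The weight acts at the center, a distance L/2 = 1.060 m from the pivot; τ = Mg(L/2) cos 32° = 21.34 N·m.
α = τ/I = 21.34/3.625 = 5.886 rad/s².
(Equivalently α = (3g/(2L)) cos 32° = 5.886 rad/s².)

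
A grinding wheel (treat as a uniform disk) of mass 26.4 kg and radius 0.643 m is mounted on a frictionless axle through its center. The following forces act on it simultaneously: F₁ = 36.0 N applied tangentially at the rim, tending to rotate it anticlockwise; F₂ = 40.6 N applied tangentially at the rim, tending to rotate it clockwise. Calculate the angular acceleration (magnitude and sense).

I = ½MR² = (1/2)(26.4)(0.643)² = 5.458 kg·m².
Taking anticlockwise as positive: τ₁ = +(36.0)(0.643) = +23.15 N·m; τ₂ = −(40.6)(0.643) = −26.11 N·m.
Net torque τ = -2.958 N·m.
α = τ/I = -2.958/5.458 = -0.5420 rad/s².

α ≈ 0.542 rad/s², clockwise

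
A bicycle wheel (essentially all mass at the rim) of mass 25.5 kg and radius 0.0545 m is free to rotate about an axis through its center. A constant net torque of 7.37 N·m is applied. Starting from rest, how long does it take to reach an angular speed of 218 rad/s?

t ≈ 2.24 s

I = MR² = (25.5)(0.0545)² = 0.07574 kg·m².
α = τ/I = 7.37/0.07574 = 97.30 rad/s².
ω = αt ⇒ t = ω/α = 218/97.30 = 2.240 s.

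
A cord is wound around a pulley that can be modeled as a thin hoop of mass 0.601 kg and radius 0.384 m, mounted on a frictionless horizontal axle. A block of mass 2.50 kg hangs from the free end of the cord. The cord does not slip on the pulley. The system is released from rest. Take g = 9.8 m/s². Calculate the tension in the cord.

T ≈ 4.75 N

I = MR² = (0.601)(0.384)² = 0.08862 kg·m².
Block: mg − T = ma. Pulley: TR = Iα. No-slip: a = αR, so T = (I/R²)a = 0.6010·a.
Then mg = (m + 0.6010)a, so a = (2.50)(9.8)/(2.50 + 0.6010) = 7.901 m/s².
T = 0.6010·a = 4.748 N.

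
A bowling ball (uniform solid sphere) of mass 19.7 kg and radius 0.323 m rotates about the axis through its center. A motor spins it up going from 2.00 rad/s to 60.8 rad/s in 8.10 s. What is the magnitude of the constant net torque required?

I = (2/5)MR² = (2/5)(19.7)(0.323)² = 0.8221 kg·m².
α = Δω/Δt = (60.8 − 2.00)/8.10 = 7.259 rad/s².
τ = Iα = (0.8221)(7.259) = 5.968 N·m.

τ ≈ 5.97 N·m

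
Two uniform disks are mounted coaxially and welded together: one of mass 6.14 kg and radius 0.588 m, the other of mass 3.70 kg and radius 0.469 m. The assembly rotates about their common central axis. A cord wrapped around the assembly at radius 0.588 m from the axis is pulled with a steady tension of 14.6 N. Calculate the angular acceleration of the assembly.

I = ½M₁R₁² + ½M₂R₂² = ½(6.14)(0.588)² + ½(3.70)(0.469)² = 1.468 kg·m².
τ = F r = (14.6)(0.588) = 8.585 N·m.
α = τ/I = 8.585/1.468 = 5.847 rad/s².

α ≈ 5.85 rad/s²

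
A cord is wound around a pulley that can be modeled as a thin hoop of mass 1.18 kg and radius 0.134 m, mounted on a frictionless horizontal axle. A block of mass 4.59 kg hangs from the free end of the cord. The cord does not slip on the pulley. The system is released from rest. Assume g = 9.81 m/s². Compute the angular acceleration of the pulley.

I = MR² = (1.18)(0.134)² = 0.02119 kg·m².
Block: mg − T = ma. Pulley: TR = Iα. No-slip: a = αR, so T = (I/R²)a = 1.180·a.
Then mg = (m + 1.180)a, so a = (4.59)(9.81)/(4.59 + 1.180) = 7.804 m/s².
α = a/R = 7.804/0.134 = 58.24 rad/s².

α ≈ 58.2 rad/s²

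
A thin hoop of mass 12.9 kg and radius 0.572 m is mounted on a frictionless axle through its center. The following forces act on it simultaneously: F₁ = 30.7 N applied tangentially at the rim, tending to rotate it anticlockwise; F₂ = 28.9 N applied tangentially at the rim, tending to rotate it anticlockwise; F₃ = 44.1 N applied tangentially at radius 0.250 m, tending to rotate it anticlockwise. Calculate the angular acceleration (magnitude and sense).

α ≈ 10.7 rad/s², anticlockwise

I = MR² = (12.9)(0.572)² = 4.221 kg·m².
Taking anticlockwise as positive: τ₁ = +(30.7)(0.572) = +17.56 N·m; τ₂ = +(28.9)(0.572) = +16.53 N·m; τ₃ = +(44.1)(0.250) = +11.03 N·m.
Net torque τ = 45.12 N·m.
α = τ/I = 45.12/4.221 = 10.69 rad/s².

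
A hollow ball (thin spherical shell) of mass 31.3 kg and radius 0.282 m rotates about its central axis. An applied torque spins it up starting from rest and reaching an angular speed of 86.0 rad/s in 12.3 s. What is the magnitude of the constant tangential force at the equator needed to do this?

F ≈ 41.1 N

I = (2/3)MR² = (2/3)(31.3)(0.282)² = 1.659 kg·m².
α = Δω/Δt = (86.0 − 0)/12.3 = 6.992 rad/s².
The required torque is τ = Iα = (1.659)(6.992) = 11.60 N·m.
A tangential force at the equator gives τ = FR, so F = τ/R = 11.60/0.282 = 41.14 N.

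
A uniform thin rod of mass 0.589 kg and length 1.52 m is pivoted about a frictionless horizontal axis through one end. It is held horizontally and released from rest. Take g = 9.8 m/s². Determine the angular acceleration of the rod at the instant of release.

About the pivot, I = (1/3)ML² = (1/3)(0.589)(1.52)² = 0.4536 kg·m².
The weight acts at the center, a distance L/2 = 0.7600 m from the pivot; τ = Mg(L/2) = 4.387 N·m.
α = τ/I = 4.387/0.4536 = 9.671 rad/s².

α ≈ 9.67 rad/s²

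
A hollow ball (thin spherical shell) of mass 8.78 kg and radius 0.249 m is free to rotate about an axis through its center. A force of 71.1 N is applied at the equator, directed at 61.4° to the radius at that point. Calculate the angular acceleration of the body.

I = (2/3)MR² = (2/3)(8.78)(0.249)² = 0.3629 kg·m².
Only the tangential component produces torque: τ = F R sinθ = (71.1)(0.249) sin 61.4° = 15.54 N·m.
From τ = Iα: α = 15.54/0.3629 = 42.83 rad/s².

α ≈ 42.8 rad/s²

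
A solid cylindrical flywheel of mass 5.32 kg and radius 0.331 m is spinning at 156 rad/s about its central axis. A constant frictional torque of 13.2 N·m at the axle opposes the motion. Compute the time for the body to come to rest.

I = ½MR² = (1/2)(5.32)(0.331)² = 0.2914 kg·m².
The net torque has magnitude 13.2 N·m, opposing ω.
|α| = τ/I = 13.20/0.2914 = 45.29 rad/s² (deceleration).
0 = ω₀ − |α|t ⇒ t = ω₀/|α| = 156/45.29 = 3.444 s.

t ≈ 3.44 s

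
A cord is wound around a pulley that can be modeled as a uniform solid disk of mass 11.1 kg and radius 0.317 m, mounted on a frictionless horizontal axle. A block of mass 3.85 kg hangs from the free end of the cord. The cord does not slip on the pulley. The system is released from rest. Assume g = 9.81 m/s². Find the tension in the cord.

I = ½MR² = (1/2)(11.1)(0.317)² = 0.5577 kg·m².
Block: mg − T = ma. Pulley: TR = Iα. No-slip: a = αR, so T = (I/R²)a = 5.550·a.
Then mg = (m + 5.550)a, so a = (3.85)(9.81)/(3.85 + 5.550) = 4.018 m/s².
T = 5.550·a = 22.30 N.

T ≈ 22.3 N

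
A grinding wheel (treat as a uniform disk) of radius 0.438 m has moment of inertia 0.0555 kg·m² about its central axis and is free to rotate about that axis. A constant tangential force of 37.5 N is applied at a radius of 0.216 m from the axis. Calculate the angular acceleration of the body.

α ≈ 146 rad/s²

τ = F·r = (37.5)(0.216) = 8.100 N·m.
From τ = Iα: α = 8.100/0.05550 = 145.9 rad/s².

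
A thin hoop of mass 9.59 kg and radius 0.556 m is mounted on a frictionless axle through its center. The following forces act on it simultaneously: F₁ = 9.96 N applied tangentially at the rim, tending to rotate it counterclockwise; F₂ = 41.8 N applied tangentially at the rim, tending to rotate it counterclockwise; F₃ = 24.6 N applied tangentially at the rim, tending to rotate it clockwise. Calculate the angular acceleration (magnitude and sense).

I = MR² = (9.59)(0.556)² = 2.965 kg·m².
Taking counterclockwise as positive: τ₁ = +(9.96)(0.556) = +5.538 N·m; τ₂ = +(41.8)(0.556) = +23.24 N·m; τ₃ = −(24.6)(0.556) = −13.68 N·m.
Net torque τ = 15.10 N·m.
α = τ/I = 15.10/2.965 = 5.094 rad/s².

α ≈ 5.09 rad/s², counterclockwise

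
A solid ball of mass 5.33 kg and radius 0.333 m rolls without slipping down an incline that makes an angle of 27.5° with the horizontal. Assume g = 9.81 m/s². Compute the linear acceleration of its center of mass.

a ≈ 3.24 m/s²

Translation along the incline: Mg sinθ − f = Ma.
Rotation about the center: fR = Iα with I = (2/5)MR². No-slip gives a = αR, so f = (I/R²)a = (2/5)M a.
Substituting: Mg sinθ = (1 + 0.4000)Ma, so a = g sinθ/(1 + 0.4000) = (9.81) sin 27.5° / 1.400 = 3.236 m/s².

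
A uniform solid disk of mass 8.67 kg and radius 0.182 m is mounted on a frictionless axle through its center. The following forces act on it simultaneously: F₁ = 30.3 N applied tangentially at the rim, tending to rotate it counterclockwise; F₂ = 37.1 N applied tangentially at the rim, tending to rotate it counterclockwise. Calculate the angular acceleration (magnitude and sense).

I = ½MR² = (1/2)(8.67)(0.182)² = 0.1436 kg·m².
Taking counterclockwise as positive: τ₁ = +(30.3)(0.182) = +5.515 N·m; τ₂ = +(37.1)(0.182) = +6.752 N·m.
Net torque τ = 12.27 N·m.
α = τ/I = 12.27/0.1436 = 85.43 rad/s².

α ≈ 85.4 rad/s², counterclockwise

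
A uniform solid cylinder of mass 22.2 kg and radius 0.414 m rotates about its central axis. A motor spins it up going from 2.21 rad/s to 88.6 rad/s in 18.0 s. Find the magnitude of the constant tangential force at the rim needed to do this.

I = ½MR² = (1/2)(22.2)(0.414)² = 1.902 kg·m².
α = Δω/Δt = (88.6 − 2.21)/18.0 = 4.799 rad/s².
The required torque is τ = Iα = (1.902)(4.799) = 9.131 N·m.
A tangential force at the rim gives τ = FR, so F = τ/R = 9.131/0.414 = 22.06 N.

F ≈ 22.1 N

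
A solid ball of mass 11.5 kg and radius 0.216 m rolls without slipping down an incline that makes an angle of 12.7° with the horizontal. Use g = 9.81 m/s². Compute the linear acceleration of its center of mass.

Translation along the incline: Mg sinθ − f = Ma.
Rotation about the center: fR = Iα with I = (2/5)MR². No-slip gives a = αR, so f = (I/R²)a = (2/5)M a.
Substituting: Mg sinθ = (1 + 0.4000)Ma, so a = g sinθ/(1 + 0.4000) = (9.81) sin 12.7° / 1.400 = 1.540 m/s².

a ≈ 1.54 m/s²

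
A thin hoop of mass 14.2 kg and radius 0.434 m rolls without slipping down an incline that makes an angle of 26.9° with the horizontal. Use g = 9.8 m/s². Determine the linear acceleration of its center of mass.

a ≈ 2.22 m/s²

Translation along the incline: Mg sinθ − f = Ma.
Rotation about the center: fR = Iα with I = MR². No-slip gives a = αR, so f = (I/R²)a = M a.
Substituting: Mg sinθ = (1 + 1.000)Ma, so a = g sinθ/(1 + 1.000) = (9.8) sin 26.9° / 2.000 = 2.217 m/s².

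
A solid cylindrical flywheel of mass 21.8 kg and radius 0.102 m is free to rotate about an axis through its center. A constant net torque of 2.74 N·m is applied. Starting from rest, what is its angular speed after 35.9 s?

ω ≈ 867 rad/s

I = ½MR² = (1/2)(21.8)(0.102)² = 0.1134 kg·m².
α = τ/I = 2.74/0.1134 = 24.16 rad/s².
ω = ω₀ + αt = 0 + (24.16)(35.9) = 867.4 rad/s.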